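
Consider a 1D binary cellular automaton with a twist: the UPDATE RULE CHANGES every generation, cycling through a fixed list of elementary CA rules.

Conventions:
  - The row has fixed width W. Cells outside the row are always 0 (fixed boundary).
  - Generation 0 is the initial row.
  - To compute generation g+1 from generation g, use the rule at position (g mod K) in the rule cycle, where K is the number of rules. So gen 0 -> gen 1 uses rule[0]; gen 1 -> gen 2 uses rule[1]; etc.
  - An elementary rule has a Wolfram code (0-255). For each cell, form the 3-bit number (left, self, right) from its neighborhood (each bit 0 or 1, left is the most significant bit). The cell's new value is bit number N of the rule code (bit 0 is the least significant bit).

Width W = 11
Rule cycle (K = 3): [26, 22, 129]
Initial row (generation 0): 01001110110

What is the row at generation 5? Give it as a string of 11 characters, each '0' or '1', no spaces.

Gen 0: 01001110110
Gen 1 (rule 26): 10111000101
Gen 2 (rule 22): 10000101101
Gen 3 (rule 129): 00110000000
Gen 4 (rule 26): 01101000000
Gen 5 (rule 22): 10001100000

Answer: 10001100000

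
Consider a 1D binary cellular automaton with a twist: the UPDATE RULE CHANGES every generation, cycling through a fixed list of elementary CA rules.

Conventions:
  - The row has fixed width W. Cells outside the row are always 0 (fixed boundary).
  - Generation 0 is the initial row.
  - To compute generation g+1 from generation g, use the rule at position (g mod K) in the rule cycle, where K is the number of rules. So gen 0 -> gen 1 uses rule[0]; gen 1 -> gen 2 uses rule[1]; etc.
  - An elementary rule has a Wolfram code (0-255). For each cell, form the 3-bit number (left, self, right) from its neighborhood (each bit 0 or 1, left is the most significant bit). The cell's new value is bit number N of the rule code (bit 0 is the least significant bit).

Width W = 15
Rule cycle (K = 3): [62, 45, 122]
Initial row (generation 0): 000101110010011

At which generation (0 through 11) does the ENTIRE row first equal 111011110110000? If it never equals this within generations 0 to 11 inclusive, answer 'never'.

Gen 0: 000101110010011
Gen 1 (rule 62): 001111001111110
Gen 2 (rule 45): 101000001000000
Gen 3 (rule 122): 010100010100000
Gen 4 (rule 62): 111110111110000
Gen 5 (rule 45): 100001100000111
Gen 6 (rule 122): 010011110001101
Gen 7 (rule 62): 111110001011011
Gen 8 (rule 45): 100000101110110
Gen 9 (rule 122): 010001011011111
Gen 10 (rule 62): 111011110110000
Gen 11 (rule 45): 100110001100111

Answer: 10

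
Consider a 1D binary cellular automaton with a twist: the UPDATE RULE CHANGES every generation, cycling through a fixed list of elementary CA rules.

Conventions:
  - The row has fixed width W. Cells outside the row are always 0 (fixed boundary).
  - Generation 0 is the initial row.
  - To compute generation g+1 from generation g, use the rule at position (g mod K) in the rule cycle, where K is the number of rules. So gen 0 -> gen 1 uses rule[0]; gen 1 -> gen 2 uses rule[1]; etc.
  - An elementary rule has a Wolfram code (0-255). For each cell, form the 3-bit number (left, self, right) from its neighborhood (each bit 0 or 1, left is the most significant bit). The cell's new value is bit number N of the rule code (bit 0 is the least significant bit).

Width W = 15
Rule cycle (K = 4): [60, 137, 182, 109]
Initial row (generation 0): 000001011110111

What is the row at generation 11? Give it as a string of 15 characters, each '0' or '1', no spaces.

Gen 0: 000001011110111
Gen 1 (rule 60): 000001110001100
Gen 2 (rule 137): 111101100101001
Gen 3 (rule 182): 011010011111111
Gen 4 (rule 109): 011110010000001
Gen 5 (rule 60): 010001011000001
Gen 6 (rule 137): 000100010011100
Gen 7 (rule 182): 001110111101010
Gen 8 (rule 109): 101011100111110
Gen 9 (rule 60): 111110010100001
Gen 10 (rule 137): 111100000001100
Gen 11 (rule 182): 011010000010010

Answer: 011010000010010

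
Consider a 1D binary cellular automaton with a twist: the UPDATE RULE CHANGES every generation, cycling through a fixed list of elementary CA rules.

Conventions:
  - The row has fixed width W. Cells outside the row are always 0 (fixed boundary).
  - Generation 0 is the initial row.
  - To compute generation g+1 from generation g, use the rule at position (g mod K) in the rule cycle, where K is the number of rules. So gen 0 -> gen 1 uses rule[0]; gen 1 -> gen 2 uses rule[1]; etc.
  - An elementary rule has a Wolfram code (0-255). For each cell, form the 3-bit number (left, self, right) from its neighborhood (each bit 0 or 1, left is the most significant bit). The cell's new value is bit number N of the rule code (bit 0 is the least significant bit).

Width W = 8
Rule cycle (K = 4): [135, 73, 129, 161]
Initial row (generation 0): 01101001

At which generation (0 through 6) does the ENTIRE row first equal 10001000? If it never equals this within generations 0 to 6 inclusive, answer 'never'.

Gen 0: 01101001
Gen 1 (rule 135): 10001011
Gen 2 (rule 73): 00100011
Gen 3 (rule 129): 10001000
Gen 4 (rule 161): 00100011
Gen 5 (rule 135): 11101100
Gen 6 (rule 73): 10101101

Answer: 3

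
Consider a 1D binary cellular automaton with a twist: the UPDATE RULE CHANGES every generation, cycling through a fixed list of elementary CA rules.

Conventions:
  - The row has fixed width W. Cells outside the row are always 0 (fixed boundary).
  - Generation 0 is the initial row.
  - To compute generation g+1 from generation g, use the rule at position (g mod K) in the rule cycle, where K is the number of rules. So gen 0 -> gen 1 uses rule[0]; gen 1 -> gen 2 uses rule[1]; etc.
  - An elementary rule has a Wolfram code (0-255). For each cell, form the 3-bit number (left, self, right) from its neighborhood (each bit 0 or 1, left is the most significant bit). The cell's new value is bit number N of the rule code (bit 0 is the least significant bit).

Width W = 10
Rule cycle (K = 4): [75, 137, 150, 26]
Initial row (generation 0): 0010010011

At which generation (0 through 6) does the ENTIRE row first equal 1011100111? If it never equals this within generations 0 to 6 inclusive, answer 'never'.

Answer: never

Derivation:
Gen 0: 0010010011
Gen 1 (rule 75): 1100100111
Gen 2 (rule 137): 1000000110
Gen 3 (rule 150): 1100001001
Gen 4 (rule 26): 1010010110
Gen 5 (rule 75): 0000100110
Gen 6 (rule 137): 1110000100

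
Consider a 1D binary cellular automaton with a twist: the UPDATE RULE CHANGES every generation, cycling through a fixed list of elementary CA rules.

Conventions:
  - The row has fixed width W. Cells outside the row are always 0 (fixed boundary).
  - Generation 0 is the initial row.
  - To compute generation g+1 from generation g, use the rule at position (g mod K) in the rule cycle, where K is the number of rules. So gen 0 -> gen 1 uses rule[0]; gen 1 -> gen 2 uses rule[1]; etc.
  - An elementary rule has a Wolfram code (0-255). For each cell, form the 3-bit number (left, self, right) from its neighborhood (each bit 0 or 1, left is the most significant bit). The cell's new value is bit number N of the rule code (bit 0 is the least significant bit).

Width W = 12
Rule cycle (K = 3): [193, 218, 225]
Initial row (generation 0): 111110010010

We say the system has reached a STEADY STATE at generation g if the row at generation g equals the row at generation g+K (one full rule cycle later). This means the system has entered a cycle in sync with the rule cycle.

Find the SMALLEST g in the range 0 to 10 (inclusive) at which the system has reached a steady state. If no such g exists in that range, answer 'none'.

Answer: 5

Derivation:
Gen 0: 111110010010
Gen 1 (rule 193): 011110000000
Gen 2 (rule 218): 111111000000
Gen 3 (rule 225): 011111011111
Gen 4 (rule 193): 001111001111
Gen 5 (rule 218): 011111111111
Gen 6 (rule 225): 001111111111
Gen 7 (rule 193): 100111111111
Gen 8 (rule 218): 011111111111
Gen 9 (rule 225): 001111111111
Gen 10 (rule 193): 100111111111
Gen 11 (rule 218): 011111111111
Gen 12 (rule 225): 001111111111
Gen 13 (rule 193): 100111111111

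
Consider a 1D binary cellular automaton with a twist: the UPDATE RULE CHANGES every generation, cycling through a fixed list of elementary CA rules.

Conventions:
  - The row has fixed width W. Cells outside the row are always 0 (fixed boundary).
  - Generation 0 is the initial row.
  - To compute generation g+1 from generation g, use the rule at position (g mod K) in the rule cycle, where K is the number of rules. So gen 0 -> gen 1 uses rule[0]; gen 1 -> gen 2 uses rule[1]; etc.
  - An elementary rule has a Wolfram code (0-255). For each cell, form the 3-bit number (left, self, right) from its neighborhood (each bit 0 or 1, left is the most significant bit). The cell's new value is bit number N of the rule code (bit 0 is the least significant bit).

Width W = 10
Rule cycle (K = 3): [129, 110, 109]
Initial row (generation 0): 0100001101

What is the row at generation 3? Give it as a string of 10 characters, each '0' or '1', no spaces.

Answer: 1010101111

Derivation:
Gen 0: 0100001101
Gen 1 (rule 129): 0001100000
Gen 2 (rule 110): 0011100000
Gen 3 (rule 109): 1010101111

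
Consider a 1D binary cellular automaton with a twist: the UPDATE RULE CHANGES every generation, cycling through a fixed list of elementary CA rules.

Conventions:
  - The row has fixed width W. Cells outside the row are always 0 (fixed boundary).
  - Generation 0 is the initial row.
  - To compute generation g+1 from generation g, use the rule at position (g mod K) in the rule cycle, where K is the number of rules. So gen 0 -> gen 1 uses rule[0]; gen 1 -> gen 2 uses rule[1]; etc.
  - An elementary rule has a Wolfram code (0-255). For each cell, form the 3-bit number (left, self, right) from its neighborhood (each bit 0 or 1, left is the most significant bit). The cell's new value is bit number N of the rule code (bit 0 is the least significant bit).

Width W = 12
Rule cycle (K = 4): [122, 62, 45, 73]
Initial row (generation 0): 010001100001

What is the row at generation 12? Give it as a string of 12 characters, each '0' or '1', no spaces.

Answer: 000000011011

Derivation:
Gen 0: 010001100001
Gen 1 (rule 122): 101011110010
Gen 2 (rule 62): 111110001111
Gen 3 (rule 45): 100000101000
Gen 4 (rule 73): 001110000011
Gen 5 (rule 122): 011011000111
Gen 6 (rule 62): 110110101100
Gen 7 (rule 45): 101101111001
Gen 8 (rule 73): 001101001000
Gen 9 (rule 122): 011110110100
Gen 10 (rule 62): 110001101110
Gen 11 (rule 45): 100101011000
Gen 12 (rule 73): 000000011011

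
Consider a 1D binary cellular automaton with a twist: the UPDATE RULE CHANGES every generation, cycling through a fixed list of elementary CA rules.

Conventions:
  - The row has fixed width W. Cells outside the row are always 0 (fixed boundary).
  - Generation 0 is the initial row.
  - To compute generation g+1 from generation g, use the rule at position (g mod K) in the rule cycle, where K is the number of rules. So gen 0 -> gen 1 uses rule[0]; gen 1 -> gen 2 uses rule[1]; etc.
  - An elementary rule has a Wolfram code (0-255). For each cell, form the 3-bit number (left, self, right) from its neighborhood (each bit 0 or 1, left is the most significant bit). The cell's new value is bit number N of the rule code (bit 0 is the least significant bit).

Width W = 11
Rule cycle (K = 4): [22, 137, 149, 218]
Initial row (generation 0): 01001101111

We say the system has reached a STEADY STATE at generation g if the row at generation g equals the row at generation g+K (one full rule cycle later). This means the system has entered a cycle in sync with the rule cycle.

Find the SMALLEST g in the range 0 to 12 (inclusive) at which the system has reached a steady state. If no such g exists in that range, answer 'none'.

Answer: 8

Derivation:
Gen 0: 01001101111
Gen 1 (rule 22): 11110000000
Gen 2 (rule 137): 11100111111
Gen 3 (rule 149): 01010011110
Gen 4 (rule 218): 10001111111
Gen 5 (rule 22): 11010000000
Gen 6 (rule 137): 10000111111
Gen 7 (rule 149): 11110011110
Gen 8 (rule 218): 11111111111
Gen 9 (rule 22): 00000000000
Gen 10 (rule 137): 11111111111
Gen 11 (rule 149): 01111111110
Gen 12 (rule 218): 11111111111
Gen 13 (rule 22): 00000000000
Gen 14 (rule 137): 11111111111
Gen 15 (rule 149): 01111111110
Gen 16 (rule 218): 11111111111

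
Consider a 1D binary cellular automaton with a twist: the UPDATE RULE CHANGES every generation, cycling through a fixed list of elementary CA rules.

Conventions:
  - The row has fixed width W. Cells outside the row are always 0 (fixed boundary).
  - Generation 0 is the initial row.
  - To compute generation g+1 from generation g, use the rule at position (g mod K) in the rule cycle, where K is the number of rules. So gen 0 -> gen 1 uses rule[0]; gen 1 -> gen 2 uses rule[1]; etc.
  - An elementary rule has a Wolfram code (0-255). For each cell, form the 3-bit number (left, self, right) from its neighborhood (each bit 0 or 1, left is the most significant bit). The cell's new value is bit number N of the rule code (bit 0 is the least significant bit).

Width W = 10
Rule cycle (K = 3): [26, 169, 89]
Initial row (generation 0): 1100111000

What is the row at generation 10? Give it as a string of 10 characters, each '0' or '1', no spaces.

Answer: 0010000000

Derivation:
Gen 0: 1100111000
Gen 1 (rule 26): 1011100100
Gen 2 (rule 169): 0111000001
Gen 3 (rule 89): 0101111100
Gen 4 (rule 26): 1001000010
Gen 5 (rule 169): 0000011000
Gen 6 (rule 89): 1111011111
Gen 7 (rule 26): 1000010000
Gen 8 (rule 169): 0011000111
Gen 9 (rule 89): 1011110101
Gen 10 (rule 26): 0010000000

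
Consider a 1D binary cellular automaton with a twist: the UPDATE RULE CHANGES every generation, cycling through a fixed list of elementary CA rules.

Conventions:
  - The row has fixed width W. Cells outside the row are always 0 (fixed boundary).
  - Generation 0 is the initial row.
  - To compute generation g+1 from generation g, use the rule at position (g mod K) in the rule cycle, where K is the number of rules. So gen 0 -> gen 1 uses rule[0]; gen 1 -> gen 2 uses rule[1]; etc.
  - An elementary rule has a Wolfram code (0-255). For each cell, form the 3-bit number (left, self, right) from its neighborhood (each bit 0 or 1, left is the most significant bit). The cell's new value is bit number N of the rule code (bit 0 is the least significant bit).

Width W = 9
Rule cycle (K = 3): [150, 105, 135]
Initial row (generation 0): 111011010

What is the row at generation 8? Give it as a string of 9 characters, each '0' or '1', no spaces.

Gen 0: 111011010
Gen 1 (rule 150): 010000011
Gen 2 (rule 105): 000111011
Gen 3 (rule 135): 111010000
Gen 4 (rule 150): 010011000
Gen 5 (rule 105): 000011011
Gen 6 (rule 135): 111100000
Gen 7 (rule 150): 011010000
Gen 8 (rule 105): 011100111

Answer: 011100111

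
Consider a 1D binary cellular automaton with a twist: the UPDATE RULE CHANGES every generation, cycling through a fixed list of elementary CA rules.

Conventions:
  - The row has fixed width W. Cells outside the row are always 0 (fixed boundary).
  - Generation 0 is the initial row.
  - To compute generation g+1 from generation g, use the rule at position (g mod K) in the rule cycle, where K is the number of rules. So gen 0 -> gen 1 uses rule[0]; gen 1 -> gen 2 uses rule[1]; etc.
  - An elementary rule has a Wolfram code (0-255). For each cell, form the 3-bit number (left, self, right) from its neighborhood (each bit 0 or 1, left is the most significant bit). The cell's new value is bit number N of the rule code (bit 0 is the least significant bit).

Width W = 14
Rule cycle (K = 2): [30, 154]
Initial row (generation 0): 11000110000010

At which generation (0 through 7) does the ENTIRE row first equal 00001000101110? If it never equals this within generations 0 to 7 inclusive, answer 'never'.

Answer: 2

Derivation:
Gen 0: 11000110000010
Gen 1 (rule 30): 10101101000111
Gen 2 (rule 154): 00001000101110
Gen 3 (rule 30): 00011101101001
Gen 4 (rule 154): 00111001000110
Gen 5 (rule 30): 01100111101101
Gen 6 (rule 154): 11011111001000
Gen 7 (rule 30): 10010000111100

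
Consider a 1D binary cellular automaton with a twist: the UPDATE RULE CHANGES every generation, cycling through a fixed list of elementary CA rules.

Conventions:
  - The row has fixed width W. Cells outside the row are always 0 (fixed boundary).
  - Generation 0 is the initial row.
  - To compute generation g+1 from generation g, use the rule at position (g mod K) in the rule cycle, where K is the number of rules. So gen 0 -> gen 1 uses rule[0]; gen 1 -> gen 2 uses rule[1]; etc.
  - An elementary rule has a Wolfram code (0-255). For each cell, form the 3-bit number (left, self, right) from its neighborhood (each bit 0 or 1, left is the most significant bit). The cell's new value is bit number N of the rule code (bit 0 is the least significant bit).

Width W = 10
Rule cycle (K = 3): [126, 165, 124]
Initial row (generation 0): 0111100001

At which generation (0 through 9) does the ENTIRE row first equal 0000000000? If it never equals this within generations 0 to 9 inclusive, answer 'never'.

Gen 0: 0111100001
Gen 1 (rule 126): 1100110011
Gen 2 (rule 165): 0000000000
Gen 3 (rule 124): 0000000000
Gen 4 (rule 126): 0000000000
Gen 5 (rule 165): 1111111111
Gen 6 (rule 124): 1000000001
Gen 7 (rule 126): 1100000011
Gen 8 (rule 165): 0001111000
Gen 9 (rule 124): 0001001100

Answer: 2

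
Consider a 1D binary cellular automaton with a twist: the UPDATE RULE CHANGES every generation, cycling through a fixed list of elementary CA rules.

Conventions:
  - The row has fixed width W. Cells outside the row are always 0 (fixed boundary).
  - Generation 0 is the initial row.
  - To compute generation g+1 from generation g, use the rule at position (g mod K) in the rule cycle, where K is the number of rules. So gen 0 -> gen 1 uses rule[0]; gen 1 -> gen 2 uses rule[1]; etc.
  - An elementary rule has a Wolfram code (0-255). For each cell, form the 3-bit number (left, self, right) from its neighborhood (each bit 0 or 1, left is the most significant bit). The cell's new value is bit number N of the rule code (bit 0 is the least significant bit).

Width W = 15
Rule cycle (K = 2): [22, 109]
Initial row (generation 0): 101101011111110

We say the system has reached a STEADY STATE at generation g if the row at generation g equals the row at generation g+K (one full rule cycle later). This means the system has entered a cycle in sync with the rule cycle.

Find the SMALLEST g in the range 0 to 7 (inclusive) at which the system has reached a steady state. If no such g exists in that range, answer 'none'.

Answer: 1

Derivation:
Gen 0: 101101011111110
Gen 1 (rule 22): 100001000000001
Gen 2 (rule 109): 101101011111101
Gen 3 (rule 22): 100001000000001
Gen 4 (rule 109): 101101011111101
Gen 5 (rule 22): 100001000000001
Gen 6 (rule 109): 101101011111101
Gen 7 (rule 22): 100001000000001
Gen 8 (rule 109): 101101011111101
Gen 9 (rule 22): 100001000000001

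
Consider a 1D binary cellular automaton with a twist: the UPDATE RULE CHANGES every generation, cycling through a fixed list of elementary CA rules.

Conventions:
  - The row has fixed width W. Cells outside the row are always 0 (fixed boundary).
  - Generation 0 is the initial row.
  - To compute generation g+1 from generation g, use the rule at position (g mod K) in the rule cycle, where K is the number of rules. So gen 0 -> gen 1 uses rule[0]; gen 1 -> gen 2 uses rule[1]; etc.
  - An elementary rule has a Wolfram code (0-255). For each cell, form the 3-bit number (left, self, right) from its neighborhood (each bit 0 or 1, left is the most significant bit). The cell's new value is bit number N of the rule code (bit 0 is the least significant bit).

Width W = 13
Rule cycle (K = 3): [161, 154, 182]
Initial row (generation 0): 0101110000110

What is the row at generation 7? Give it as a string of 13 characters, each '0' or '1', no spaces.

Answer: 0001111100000

Derivation:
Gen 0: 0101110000110
Gen 1 (rule 161): 0010100110000
Gen 2 (rule 154): 0100011101000
Gen 3 (rule 182): 1110101011100
Gen 4 (rule 161): 0101010101001
Gen 5 (rule 154): 1000000000110
Gen 6 (rule 182): 1100000001001
Gen 7 (rule 161): 0001111100000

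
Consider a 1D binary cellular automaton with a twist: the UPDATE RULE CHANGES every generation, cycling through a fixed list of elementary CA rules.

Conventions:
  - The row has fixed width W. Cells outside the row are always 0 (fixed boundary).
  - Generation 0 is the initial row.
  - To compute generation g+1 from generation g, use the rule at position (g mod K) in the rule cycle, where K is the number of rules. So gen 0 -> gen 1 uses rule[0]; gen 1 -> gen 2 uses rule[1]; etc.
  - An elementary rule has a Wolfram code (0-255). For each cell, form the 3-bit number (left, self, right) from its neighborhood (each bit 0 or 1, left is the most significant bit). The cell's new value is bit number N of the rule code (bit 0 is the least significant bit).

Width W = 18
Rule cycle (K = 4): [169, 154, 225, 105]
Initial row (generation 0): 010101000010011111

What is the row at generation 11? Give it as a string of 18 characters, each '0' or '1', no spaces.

Answer: 000010101011010100

Derivation:
Gen 0: 010101000010011111
Gen 1 (rule 169): 001010011000011110
Gen 2 (rule 154): 010001110100111101
Gen 3 (rule 225): 000100111000011110
Gen 4 (rule 105): 110000101011010010
Gen 5 (rule 169): 100110010110100000
Gen 6 (rule 154): 011101100100010000
Gen 7 (rule 225): 001110100001000111
Gen 8 (rule 105): 101011001100010101
Gen 9 (rule 169): 010110001001001010
Gen 10 (rule 154): 100101010110110001
Gen 11 (rule 225): 000010101011010100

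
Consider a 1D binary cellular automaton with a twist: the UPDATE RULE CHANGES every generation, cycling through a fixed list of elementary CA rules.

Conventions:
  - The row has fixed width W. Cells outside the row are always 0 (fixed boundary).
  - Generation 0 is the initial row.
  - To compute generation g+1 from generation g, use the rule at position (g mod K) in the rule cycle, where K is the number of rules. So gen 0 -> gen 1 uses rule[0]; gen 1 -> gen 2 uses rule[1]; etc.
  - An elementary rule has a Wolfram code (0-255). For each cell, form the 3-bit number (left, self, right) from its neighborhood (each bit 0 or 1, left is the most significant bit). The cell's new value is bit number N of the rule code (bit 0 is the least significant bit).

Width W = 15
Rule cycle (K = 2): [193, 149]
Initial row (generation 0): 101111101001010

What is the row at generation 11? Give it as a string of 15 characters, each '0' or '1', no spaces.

Answer: 010000001001011

Derivation:
Gen 0: 101111101001010
Gen 1 (rule 193): 000111100000000
Gen 2 (rule 149): 110011011111111
Gen 3 (rule 193): 010001001111111
Gen 4 (rule 149): 011101100111110
Gen 5 (rule 193): 001100100011110
Gen 6 (rule 149): 100010111001101
Gen 7 (rule 193): 001000011000100
Gen 8 (rule 149): 101111000110111
Gen 9 (rule 193): 000111010010011
Gen 10 (rule 149): 110010011011000
Gen 11 (rule 193): 010000001001011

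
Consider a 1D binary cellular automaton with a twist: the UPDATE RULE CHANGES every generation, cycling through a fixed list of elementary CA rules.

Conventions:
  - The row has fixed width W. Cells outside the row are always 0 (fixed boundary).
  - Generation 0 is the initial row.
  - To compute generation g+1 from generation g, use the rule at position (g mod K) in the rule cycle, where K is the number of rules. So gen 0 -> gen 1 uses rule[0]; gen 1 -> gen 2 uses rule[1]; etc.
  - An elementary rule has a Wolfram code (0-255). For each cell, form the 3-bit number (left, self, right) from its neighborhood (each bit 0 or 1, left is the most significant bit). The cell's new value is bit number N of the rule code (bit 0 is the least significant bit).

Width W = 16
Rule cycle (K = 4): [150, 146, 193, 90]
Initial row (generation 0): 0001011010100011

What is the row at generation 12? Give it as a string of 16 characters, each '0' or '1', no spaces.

Answer: 1011101011000001

Derivation:
Gen 0: 0001011010100011
Gen 1 (rule 150): 0011000010110100
Gen 2 (rule 146): 0100100100000010
Gen 3 (rule 193): 0000000001111000
Gen 4 (rule 90): 0000000011001100
Gen 5 (rule 150): 0000000100110010
Gen 6 (rule 146): 0000001011001101
Gen 7 (rule 193): 1111100001000100
Gen 8 (rule 90): 1000110010101010
Gen 9 (rule 150): 1101001110101011
Gen 10 (rule 146): 0000110100000000
Gen 11 (rule 193): 1110010001111111
Gen 12 (rule 90): 1011101011000001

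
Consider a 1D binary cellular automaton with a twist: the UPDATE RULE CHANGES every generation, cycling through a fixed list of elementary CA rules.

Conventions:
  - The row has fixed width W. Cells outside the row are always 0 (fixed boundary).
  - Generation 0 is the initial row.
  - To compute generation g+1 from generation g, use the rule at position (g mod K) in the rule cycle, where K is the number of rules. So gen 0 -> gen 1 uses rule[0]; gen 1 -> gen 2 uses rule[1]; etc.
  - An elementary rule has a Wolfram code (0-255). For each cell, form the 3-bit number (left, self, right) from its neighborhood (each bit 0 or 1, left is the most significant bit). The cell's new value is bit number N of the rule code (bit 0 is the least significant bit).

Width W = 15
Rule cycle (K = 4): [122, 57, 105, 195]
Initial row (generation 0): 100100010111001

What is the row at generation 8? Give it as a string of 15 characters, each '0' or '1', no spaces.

Answer: 111011001110101

Derivation:
Gen 0: 100100010111001
Gen 1 (rule 122): 011010101101110
Gen 2 (rule 57): 010101011011001
Gen 3 (rule 105): 001010111111000
Gen 4 (rule 195): 110000011111011
Gen 5 (rule 122): 111000110001111
Gen 6 (rule 57): 100110101101000
Gen 7 (rule 105): 000111011110011
Gen 8 (rule 195): 111011001110101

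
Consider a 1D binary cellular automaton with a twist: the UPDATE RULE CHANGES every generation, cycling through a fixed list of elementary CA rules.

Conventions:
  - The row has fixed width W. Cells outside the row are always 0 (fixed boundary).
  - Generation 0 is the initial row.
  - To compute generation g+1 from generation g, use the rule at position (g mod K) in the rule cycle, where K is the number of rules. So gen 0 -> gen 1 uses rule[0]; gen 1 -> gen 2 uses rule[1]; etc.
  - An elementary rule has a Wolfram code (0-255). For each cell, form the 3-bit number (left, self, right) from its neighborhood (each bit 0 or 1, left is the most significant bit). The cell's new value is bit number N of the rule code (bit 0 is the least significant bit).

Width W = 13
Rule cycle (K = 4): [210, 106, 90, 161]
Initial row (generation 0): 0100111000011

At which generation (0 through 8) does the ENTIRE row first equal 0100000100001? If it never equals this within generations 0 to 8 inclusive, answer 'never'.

Gen 0: 0100111000011
Gen 1 (rule 210): 1011011100101
Gen 2 (rule 106): 0111110101010
Gen 3 (rule 90): 1100010000001
Gen 4 (rule 161): 0001000111100
Gen 5 (rule 210): 0010101011110
Gen 6 (rule 106): 0101010110010
Gen 7 (rule 90): 1000000111101
Gen 8 (rule 161): 0011110011010

Answer: never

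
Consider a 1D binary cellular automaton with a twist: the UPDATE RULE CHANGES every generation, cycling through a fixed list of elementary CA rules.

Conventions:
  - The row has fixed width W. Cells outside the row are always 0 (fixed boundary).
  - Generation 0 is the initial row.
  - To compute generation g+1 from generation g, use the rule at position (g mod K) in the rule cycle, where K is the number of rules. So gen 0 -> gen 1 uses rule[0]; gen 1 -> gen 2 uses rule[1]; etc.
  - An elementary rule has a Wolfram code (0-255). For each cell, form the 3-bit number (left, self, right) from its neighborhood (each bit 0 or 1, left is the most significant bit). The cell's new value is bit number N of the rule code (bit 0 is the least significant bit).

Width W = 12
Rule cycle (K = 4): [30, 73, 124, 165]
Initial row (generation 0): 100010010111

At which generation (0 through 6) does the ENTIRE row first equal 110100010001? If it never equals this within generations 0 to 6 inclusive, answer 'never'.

Gen 0: 100010010111
Gen 1 (rule 30): 110111110100
Gen 2 (rule 73): 110100010001
Gen 3 (rule 124): 111110011001
Gen 4 (rule 165): 011100000001
Gen 5 (rule 30): 110010000011
Gen 6 (rule 73): 110000111011

Answer: 2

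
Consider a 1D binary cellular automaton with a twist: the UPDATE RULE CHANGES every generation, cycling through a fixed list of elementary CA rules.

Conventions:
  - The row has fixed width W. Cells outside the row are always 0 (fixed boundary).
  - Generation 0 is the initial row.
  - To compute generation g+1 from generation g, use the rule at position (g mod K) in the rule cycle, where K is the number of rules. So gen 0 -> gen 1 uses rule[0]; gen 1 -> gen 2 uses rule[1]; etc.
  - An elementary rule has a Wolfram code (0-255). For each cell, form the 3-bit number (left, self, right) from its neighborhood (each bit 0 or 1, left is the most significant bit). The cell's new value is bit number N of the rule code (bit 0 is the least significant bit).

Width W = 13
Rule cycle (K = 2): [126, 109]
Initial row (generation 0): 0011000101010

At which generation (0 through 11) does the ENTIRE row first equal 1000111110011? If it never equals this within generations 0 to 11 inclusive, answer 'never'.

Answer: 7

Derivation:
Gen 0: 0011000101010
Gen 1 (rule 126): 0111101111111
Gen 2 (rule 109): 0100111000001
Gen 3 (rule 126): 1111101100011
Gen 4 (rule 109): 1000111101011
Gen 5 (rule 126): 1101100111111
Gen 6 (rule 109): 1111100100001
Gen 7 (rule 126): 1000111110011
Gen 8 (rule 109): 1010100010011
Gen 9 (rule 126): 1111110111111
Gen 10 (rule 109): 1000011100001
Gen 11 (rule 126): 1100110110011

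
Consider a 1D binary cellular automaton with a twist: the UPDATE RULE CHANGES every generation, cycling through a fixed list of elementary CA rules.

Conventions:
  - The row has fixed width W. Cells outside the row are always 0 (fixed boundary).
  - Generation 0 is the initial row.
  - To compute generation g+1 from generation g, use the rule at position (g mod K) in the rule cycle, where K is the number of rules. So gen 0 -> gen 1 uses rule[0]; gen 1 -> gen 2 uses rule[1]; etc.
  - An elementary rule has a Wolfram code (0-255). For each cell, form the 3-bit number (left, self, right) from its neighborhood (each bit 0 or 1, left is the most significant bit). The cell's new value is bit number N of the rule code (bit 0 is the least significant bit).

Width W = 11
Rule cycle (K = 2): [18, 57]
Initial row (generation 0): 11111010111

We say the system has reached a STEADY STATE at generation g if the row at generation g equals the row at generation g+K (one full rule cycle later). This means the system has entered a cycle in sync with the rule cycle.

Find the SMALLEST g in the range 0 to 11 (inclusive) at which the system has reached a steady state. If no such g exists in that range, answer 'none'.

Gen 0: 11111010111
Gen 1 (rule 18): 00000000000
Gen 2 (rule 57): 11111111111
Gen 3 (rule 18): 00000000000
Gen 4 (rule 57): 11111111111
Gen 5 (rule 18): 00000000000
Gen 6 (rule 57): 11111111111
Gen 7 (rule 18): 00000000000
Gen 8 (rule 57): 11111111111
Gen 9 (rule 18): 00000000000
Gen 10 (rule 57): 11111111111
Gen 11 (rule 18): 00000000000
Gen 12 (rule 57): 11111111111
Gen 13 (rule 18): 00000000000

Answer: 1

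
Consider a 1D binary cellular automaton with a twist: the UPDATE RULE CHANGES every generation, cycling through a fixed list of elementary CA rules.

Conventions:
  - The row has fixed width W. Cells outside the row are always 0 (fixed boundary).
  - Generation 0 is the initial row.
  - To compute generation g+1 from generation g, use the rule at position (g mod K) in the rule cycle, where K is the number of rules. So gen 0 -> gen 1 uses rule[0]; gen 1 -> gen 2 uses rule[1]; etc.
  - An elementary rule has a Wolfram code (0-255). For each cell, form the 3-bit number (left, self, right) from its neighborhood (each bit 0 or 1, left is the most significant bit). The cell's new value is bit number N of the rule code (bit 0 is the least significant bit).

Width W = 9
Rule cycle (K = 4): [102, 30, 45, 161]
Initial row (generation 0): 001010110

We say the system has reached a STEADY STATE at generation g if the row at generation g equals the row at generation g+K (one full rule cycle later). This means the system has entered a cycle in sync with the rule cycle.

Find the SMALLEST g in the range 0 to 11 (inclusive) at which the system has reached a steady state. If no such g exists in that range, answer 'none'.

Gen 0: 001010110
Gen 1 (rule 102): 011111010
Gen 2 (rule 30): 110000011
Gen 3 (rule 45): 100111010
Gen 4 (rule 161): 000010100
Gen 5 (rule 102): 000111100
Gen 6 (rule 30): 001100010
Gen 7 (rule 45): 101001010
Gen 8 (rule 161): 010000100
Gen 9 (rule 102): 110001100
Gen 10 (rule 30): 101011010
Gen 11 (rule 45): 111110110
Gen 12 (rule 161): 011101000
Gen 13 (rule 102): 100111000
Gen 14 (rule 30): 111100100
Gen 15 (rule 45): 100000101

Answer: none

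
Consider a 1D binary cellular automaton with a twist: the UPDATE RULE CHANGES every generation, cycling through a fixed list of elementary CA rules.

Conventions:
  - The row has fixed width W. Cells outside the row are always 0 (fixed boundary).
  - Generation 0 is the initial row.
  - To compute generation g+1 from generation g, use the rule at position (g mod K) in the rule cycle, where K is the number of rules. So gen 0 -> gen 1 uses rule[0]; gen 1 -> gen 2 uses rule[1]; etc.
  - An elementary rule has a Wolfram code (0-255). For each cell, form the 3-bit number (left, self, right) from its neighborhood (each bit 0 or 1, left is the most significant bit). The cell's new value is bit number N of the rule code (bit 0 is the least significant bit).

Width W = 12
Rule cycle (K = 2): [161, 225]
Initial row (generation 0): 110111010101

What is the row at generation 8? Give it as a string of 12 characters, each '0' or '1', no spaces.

Answer: 010110011011

Derivation:
Gen 0: 110111010101
Gen 1 (rule 161): 001010101010
Gen 2 (rule 225): 100101010100
Gen 3 (rule 161): 000010101001
Gen 4 (rule 225): 111001010000
Gen 5 (rule 161): 010000100111
Gen 6 (rule 225): 000110000011
Gen 7 (rule 161): 110000111000
Gen 8 (rule 225): 010110011011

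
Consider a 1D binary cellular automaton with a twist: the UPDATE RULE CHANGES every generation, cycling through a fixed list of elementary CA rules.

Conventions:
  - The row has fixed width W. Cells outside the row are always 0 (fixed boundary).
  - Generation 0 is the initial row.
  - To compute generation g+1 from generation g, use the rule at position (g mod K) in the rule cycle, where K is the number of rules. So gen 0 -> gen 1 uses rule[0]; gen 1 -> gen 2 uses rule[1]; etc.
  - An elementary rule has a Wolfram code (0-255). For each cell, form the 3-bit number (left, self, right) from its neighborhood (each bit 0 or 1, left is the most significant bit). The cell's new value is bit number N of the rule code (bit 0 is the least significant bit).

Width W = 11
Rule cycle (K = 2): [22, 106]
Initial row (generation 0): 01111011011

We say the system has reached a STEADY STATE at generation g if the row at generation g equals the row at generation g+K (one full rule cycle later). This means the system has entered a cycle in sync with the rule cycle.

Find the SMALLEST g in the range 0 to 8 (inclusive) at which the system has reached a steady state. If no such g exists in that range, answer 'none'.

Answer: 2

Derivation:
Gen 0: 01111011011
Gen 1 (rule 22): 10000000000
Gen 2 (rule 106): 00000000000
Gen 3 (rule 22): 00000000000
Gen 4 (rule 106): 00000000000
Gen 5 (rule 22): 00000000000
Gen 6 (rule 106): 00000000000
Gen 7 (rule 22): 00000000000
Gen 8 (rule 106): 00000000000
Gen 9 (rule 22): 00000000000
Gen 10 (rule 106): 00000000000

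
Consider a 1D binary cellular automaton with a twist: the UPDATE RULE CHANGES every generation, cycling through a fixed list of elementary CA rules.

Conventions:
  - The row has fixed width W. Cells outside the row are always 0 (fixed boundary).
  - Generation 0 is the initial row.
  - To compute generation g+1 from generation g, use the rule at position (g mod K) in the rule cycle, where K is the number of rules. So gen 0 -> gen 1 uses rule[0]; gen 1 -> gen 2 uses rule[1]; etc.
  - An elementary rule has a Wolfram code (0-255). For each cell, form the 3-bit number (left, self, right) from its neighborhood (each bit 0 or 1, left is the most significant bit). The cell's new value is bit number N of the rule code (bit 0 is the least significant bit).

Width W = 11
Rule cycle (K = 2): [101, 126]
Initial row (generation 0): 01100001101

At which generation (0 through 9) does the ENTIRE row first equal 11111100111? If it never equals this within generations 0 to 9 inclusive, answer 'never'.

Gen 0: 01100001101
Gen 1 (rule 101): 00101100111
Gen 2 (rule 126): 01111111101
Gen 3 (rule 101): 00000000111
Gen 4 (rule 126): 00000001101
Gen 5 (rule 101): 11111100111
Gen 6 (rule 126): 10000111101
Gen 7 (rule 101): 10110000111
Gen 8 (rule 126): 11111001101
Gen 9 (rule 101): 00001000111

Answer: 5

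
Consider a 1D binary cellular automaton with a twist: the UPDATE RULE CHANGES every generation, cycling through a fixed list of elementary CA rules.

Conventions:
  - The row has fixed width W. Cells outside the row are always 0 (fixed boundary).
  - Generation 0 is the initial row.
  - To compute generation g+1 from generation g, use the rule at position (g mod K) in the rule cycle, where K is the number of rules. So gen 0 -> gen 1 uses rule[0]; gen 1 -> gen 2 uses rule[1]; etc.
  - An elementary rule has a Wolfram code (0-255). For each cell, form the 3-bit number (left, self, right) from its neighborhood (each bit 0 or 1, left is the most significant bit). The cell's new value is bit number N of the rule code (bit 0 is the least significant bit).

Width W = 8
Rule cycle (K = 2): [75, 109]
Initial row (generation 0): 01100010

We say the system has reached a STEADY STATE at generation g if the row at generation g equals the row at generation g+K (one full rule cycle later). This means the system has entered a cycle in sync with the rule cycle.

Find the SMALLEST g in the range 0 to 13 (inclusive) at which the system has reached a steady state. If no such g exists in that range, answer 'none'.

Answer: 6

Derivation:
Gen 0: 01100010
Gen 1 (rule 75): 11101100
Gen 2 (rule 109): 10111101
Gen 3 (rule 75): 00100100
Gen 4 (rule 109): 10100101
Gen 5 (rule 75): 00001000
Gen 6 (rule 109): 11101011
Gen 7 (rule 75): 10100011
Gen 8 (rule 109): 11101011
Gen 9 (rule 75): 10100011
Gen 10 (rule 109): 11101011
Gen 11 (rule 75): 10100011
Gen 12 (rule 109): 11101011
Gen 13 (rule 75): 10100011
Gen 14 (rule 109): 11101011
Gen 15 (rule 75): 10100011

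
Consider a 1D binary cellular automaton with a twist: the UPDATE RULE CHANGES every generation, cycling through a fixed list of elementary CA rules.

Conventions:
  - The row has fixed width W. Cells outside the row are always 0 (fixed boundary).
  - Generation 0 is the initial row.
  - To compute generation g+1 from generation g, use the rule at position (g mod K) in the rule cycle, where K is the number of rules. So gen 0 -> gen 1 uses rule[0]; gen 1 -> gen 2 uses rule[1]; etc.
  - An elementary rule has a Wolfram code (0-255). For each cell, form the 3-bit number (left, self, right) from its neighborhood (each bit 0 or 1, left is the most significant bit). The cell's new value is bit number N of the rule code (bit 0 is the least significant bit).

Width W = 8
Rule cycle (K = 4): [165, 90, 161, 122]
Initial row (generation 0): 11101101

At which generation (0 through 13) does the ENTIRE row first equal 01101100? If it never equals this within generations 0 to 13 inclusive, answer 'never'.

Gen 0: 11101101
Gen 1 (rule 165): 01010011
Gen 2 (rule 90): 10001111
Gen 3 (rule 161): 00100110
Gen 4 (rule 122): 01011111
Gen 5 (rule 165): 01101110
Gen 6 (rule 90): 11101011
Gen 7 (rule 161): 01010100
Gen 8 (rule 122): 10101010
Gen 9 (rule 165): 11111110
Gen 10 (rule 90): 10000011
Gen 11 (rule 161): 00111000
Gen 12 (rule 122): 01101100
Gen 13 (rule 165): 00010001

Answer: 12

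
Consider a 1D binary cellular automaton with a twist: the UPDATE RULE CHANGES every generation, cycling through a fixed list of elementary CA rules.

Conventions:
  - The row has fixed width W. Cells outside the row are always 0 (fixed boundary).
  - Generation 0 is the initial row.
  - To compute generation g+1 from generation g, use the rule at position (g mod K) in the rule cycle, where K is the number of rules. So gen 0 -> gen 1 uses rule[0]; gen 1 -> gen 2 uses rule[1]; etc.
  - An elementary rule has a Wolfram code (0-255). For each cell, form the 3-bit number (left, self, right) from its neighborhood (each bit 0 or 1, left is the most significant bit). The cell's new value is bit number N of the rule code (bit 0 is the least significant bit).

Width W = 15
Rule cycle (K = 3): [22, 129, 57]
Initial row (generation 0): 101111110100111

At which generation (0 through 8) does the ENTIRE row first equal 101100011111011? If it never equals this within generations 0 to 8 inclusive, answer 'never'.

Gen 0: 101111110100111
Gen 1 (rule 22): 100000000111000
Gen 2 (rule 129): 001111110010011
Gen 3 (rule 57): 101000001001010
Gen 4 (rule 22): 101100011111011
Gen 5 (rule 129): 000001001110000
Gen 6 (rule 57): 111100101001111
Gen 7 (rule 22): 000011101110000
Gen 8 (rule 129): 111001000100111

Answer: 4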